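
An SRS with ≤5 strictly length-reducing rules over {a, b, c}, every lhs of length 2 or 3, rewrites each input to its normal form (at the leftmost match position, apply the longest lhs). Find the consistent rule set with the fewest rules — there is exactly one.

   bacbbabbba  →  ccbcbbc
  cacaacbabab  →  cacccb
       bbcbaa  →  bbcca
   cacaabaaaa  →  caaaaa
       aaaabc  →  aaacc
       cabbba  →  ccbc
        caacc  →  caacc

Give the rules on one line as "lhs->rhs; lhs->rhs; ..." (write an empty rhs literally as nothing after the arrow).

  | bacbbabbba => ccbbabbba => ccbcbbba => ccbcbbc
  | cacaacbabab => cacbabab => caccbab => cacccb
  | bbcbaa => bbcca
  | cacaabaaaa => cabaaaa => caaaaa

ab->c; aba->aa; aca->; ba->c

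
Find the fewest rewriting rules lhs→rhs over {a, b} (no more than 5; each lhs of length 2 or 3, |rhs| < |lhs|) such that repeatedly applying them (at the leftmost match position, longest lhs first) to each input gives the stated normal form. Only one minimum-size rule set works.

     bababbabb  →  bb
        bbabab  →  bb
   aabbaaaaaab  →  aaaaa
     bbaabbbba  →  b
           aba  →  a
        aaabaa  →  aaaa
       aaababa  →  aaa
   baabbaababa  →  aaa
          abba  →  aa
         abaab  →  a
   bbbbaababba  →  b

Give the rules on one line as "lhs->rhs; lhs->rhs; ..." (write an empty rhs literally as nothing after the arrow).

aab->a; abb->a; ba->; bbb->bb

  | bababbabb => babbabb => bbabb => bbb => bb
  | bbabab => bbab => bb
  | aabbaaaaaab => abaaaaaab => aaaaaab => aaaaa
  | bbaabbbba => babbbba => bbbba => bbba => bba => b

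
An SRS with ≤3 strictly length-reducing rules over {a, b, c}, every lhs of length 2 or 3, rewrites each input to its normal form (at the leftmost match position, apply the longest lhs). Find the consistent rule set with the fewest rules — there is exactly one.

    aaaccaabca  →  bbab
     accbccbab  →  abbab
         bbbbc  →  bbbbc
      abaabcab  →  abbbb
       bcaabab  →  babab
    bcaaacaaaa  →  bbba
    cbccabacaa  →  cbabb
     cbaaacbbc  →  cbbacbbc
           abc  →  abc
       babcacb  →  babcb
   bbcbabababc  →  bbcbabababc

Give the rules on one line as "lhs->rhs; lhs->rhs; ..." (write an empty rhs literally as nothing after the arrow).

  | aaaccaabca => baccaabca => baaabca => bbabca => bbab
  | accbccbab => abccbab => abbab
  | bbbbc
  | abaabcab => abbbcab => abbbb

aa->b; ca->; cc->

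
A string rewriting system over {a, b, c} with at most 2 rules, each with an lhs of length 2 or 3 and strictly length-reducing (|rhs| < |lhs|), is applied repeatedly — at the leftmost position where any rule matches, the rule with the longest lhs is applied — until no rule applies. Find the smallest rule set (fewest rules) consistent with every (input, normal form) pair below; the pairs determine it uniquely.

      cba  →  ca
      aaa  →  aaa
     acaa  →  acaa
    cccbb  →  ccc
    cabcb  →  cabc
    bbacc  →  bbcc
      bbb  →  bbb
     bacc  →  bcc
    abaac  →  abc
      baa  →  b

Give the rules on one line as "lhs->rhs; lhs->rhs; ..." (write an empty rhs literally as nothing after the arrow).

ba->b; cb->c

  | cba => ca
  | aaa
  | acaa
  | cccbb => cccb => ccc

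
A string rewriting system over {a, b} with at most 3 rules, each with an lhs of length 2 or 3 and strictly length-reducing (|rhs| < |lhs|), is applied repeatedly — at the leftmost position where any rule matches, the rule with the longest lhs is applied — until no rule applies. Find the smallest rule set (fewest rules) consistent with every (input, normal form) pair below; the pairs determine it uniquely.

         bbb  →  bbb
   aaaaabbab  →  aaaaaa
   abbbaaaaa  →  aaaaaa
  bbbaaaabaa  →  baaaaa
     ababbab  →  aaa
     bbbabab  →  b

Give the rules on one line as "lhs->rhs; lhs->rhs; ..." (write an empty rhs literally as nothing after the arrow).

  | bbb
  | aaaaabbab => aaaaabab => aaaaaab => aaaaaa
  | abbbaaaaa => abbaaaaa => abaaaaa => aaaaaa
  | bbbaaaabaa => baaabaa => baaaaa

ab->a; bba->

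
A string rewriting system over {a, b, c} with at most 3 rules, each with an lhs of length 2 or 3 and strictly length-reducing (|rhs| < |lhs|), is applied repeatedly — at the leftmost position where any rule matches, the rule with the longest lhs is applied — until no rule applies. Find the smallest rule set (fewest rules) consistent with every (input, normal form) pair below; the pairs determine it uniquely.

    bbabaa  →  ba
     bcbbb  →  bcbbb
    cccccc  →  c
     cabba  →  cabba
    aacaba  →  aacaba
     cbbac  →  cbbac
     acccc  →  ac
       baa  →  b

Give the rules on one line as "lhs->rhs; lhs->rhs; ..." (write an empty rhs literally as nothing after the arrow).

baa->b; bab->a; cc->c

  | bbabaa => baaa => ba
  | bcbbb
  | cccccc => ccccc => cccc => ccc => cc => c
  | cabba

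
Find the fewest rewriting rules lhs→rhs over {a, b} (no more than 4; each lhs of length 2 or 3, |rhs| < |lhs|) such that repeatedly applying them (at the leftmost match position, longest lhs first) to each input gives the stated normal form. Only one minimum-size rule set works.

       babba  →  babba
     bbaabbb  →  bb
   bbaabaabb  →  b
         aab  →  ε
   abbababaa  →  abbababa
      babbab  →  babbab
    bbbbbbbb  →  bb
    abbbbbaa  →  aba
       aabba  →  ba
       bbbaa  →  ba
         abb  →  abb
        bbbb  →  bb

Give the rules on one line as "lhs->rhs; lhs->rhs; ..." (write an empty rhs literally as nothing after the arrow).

aa->a; aab->; bbb->b

  | babba
  | bbaabbb => bbbb => bb
  | bbaabaabb => bbaabb => bbb => b
  | aab => ε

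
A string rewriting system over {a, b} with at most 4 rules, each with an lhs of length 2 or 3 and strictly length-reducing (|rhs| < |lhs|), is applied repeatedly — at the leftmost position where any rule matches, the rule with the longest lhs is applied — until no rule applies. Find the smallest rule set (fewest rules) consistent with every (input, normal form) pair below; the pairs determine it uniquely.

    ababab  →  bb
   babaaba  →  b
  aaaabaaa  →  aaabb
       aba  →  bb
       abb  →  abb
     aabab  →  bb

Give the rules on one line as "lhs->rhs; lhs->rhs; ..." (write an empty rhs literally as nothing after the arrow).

aba->bb; ba->b; bbb->ba

  | ababab => bbbab => baab => bab => bb
  | babaaba => bbaaba => bbaba => bbba => baa => ba => b
  | aaaabaaa => aaabbaa => aaabba => aaabb
  | aba => bb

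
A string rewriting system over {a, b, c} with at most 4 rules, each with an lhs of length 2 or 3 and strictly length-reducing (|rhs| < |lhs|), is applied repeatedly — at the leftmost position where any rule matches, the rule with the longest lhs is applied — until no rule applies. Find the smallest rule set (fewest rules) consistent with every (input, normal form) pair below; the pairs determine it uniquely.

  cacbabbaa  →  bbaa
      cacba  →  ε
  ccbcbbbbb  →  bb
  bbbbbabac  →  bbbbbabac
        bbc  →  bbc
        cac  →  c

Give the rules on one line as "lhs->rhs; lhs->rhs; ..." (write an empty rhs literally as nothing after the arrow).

ca->; cb->c; cbb->b

  | cacbabbaa => cbabbaa => cabbaa => bbaa
  | cacba => cba => ca => ε
  | ccbcbbbbb => cccbbbbb => ccbbbb => cbbb => bb
  | bbbbbabac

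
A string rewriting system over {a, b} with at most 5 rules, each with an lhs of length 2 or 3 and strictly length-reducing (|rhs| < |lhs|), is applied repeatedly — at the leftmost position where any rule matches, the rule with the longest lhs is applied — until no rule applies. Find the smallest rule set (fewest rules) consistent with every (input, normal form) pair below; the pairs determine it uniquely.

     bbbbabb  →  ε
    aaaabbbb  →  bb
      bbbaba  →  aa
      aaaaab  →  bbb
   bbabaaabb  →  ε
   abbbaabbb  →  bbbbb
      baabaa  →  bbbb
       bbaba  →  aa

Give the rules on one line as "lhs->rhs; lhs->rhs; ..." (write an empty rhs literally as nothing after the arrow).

aaa->b; abb->; ba->a; baa->bb

  | bbbbabb => bbbabb => bbabb => babb => abb => ε
  | aaaabbbb => babbbb => abbbb => bb
  | bbbaba => bbaba => baba => aba => aa
  | aaaaab => baab => bbb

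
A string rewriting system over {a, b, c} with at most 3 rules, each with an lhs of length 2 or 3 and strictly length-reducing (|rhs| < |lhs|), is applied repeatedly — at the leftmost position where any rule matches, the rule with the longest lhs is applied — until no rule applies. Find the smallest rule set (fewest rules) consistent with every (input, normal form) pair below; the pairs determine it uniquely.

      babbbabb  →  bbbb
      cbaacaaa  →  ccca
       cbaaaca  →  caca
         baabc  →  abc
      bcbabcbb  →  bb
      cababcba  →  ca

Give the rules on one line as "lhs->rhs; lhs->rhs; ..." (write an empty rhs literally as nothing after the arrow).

  | babbbabb => bbbabb => bbbb
  | cbaacaaa => aacaaa => ccaaa => ccca
  | cbaaaca => aaaca => caca
  | baabc => abc

aa->c; ba->; cb->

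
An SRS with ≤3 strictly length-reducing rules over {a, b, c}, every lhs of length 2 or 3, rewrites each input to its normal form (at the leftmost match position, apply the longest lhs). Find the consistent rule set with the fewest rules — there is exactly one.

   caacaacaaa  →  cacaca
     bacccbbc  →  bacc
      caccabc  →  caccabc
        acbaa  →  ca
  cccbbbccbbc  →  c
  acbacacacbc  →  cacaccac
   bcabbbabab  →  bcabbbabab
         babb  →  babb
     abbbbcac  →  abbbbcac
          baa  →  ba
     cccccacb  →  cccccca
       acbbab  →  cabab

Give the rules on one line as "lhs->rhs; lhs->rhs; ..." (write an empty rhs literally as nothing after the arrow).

aa->a; acb->ca; cb->

  | caacaacaaa => cacaacaaa => cacacaaa => cacacaa => cacaca
  | bacccbbc => baccbc => bacc
  | caccabc
  | acbaa => caaa => caa => ca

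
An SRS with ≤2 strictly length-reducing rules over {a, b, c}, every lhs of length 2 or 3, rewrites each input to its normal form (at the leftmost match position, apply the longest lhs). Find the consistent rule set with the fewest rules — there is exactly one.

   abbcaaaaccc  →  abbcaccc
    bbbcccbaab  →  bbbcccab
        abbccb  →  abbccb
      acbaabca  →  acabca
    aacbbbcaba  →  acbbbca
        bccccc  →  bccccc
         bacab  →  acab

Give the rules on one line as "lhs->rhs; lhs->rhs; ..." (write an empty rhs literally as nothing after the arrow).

aa->a; ba->a

  | abbcaaaaccc => abbcaaaccc => abbcaaccc => abbcaccc
  | bbbcccbaab => bbbcccaab => bbbcccab
  | abbccb
  | acbaabca => acaabca => acabca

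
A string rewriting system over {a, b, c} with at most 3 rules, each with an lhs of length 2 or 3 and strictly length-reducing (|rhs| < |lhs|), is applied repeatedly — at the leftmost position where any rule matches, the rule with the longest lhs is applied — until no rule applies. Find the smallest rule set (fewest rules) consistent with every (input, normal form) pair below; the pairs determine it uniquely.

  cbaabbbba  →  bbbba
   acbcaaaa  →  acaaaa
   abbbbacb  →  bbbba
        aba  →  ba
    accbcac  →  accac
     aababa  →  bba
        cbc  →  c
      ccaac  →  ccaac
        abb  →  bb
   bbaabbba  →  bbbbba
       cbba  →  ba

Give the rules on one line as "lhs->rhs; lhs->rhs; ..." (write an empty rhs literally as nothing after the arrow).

  | cbaabbbba => aabbbba => abbbba => bbbba
  | acbcaaaa => acaaaa
  | abbbbacb => bbbbacb => bbbba
  | aba => ba

ab->b; cb->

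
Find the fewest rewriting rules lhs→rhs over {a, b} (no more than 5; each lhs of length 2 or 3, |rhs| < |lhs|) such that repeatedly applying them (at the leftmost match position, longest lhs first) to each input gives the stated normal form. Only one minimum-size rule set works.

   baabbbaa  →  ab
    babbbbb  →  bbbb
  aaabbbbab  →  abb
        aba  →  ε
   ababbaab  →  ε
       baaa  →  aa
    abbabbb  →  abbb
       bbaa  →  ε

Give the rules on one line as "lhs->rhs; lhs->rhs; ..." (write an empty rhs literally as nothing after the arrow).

  | baabbbaa => abbbaa => abba => ab
  | babbbbb => bbbb
  | aaabbbbab => abbbab => abb
  | aba => ε

aab->; aba->; ba->; bab->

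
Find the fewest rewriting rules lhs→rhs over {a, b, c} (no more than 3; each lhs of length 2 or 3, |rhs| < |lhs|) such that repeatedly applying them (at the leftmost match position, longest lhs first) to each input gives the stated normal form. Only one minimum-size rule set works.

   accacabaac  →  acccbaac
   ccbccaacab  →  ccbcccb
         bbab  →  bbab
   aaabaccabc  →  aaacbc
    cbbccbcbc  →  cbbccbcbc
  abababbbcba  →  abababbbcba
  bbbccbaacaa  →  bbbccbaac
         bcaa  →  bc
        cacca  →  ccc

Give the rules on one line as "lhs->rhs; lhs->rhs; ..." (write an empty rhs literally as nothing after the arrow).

  | accacabaac => acccabaac => acccbaac
  | ccbccaacab => ccbccacab => ccbcccab => ccbcccb
  | bbab
  | aaabaccabc => aaacabc => aaacbc

bac->; ca->c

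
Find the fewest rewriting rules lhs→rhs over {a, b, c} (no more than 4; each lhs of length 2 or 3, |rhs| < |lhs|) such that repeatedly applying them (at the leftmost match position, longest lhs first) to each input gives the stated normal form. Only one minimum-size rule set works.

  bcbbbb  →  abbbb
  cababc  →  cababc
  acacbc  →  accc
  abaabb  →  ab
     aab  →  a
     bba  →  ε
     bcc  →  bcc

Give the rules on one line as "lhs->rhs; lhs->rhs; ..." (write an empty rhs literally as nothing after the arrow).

  | bcbbbb => abbbb
  | cababc
  | acacbc => acaac => accc
  | abaabb => abcbb => aabb => cbb => ab

aa->c; bba->; bcb->ab; cb->a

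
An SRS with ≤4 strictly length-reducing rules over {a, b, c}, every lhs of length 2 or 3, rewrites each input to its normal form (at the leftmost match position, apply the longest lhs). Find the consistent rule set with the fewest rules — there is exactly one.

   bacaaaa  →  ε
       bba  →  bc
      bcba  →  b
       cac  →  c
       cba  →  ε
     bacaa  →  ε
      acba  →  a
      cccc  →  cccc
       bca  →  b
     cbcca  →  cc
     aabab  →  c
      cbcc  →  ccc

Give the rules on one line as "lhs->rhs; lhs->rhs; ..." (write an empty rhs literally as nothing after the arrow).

aa->; ba->c; ca->; cb->c

  | bacaaaa => ccaaaa => caaa => aa => ε
  | bba => bc
  | bcba => bca => b
  | cac => c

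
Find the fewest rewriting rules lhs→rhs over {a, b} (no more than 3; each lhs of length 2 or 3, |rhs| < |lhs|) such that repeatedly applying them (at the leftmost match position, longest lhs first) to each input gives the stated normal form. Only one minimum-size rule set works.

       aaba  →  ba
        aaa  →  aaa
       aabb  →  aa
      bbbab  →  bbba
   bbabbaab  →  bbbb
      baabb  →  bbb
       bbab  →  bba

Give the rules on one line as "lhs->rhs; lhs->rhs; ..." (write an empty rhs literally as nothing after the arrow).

  | aaba => aba => ba
  | aaa
  | aabb => aab => aa
  | bbbab => bbba

ab->a; aba->ba; baa->b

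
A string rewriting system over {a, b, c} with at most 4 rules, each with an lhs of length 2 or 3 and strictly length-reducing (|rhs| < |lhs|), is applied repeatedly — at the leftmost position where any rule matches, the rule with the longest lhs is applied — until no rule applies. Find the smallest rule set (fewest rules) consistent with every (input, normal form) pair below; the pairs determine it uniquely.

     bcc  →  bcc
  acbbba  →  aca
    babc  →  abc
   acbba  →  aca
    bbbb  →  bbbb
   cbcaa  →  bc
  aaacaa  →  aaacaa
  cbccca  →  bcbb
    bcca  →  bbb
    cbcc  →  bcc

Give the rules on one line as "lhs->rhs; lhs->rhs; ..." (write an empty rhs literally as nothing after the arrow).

  | bcc
  | acbbba => acbba => acba => aca
  | babc => abc
  | acbba => acba => aca

ba->a; bca->bc; cbc->bc; cca->bb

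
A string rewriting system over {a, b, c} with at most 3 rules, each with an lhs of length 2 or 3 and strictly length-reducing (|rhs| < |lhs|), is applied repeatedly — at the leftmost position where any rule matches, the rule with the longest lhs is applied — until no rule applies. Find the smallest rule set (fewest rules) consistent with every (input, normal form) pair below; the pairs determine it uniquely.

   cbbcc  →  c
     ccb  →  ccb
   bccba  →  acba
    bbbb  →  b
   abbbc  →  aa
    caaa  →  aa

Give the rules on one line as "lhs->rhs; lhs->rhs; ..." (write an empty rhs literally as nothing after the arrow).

  | cbbcc => cbcc => cac => c
  | ccb
  | bccba => acba
  | bbbb => bbb => bb => b

bb->b; bc->a; ca->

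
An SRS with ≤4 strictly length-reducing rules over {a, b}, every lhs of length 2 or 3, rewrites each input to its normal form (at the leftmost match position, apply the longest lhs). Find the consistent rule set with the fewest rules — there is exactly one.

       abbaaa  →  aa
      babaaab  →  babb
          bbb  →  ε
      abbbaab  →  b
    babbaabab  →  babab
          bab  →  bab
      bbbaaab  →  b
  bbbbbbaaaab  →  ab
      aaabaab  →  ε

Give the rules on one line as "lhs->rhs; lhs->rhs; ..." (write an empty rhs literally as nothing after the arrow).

  | abbaaa => aaaaa => aa
  | babaaab => babb
  | bbb => ε
  | abbbaab => aaab => b

aaa->; aab->bb; bba->aa; bbb->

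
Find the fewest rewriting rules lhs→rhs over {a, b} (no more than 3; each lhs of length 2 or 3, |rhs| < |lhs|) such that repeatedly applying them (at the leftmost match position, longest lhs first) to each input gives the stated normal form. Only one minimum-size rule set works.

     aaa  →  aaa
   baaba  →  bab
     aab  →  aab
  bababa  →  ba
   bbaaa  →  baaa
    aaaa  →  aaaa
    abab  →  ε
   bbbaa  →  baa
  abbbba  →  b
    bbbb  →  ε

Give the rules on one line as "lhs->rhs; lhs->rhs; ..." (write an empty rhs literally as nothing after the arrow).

aba->b; bb->; bba->ba

  | aaa
  | baaba => bab
  | aab
  | bababa => bbba => ba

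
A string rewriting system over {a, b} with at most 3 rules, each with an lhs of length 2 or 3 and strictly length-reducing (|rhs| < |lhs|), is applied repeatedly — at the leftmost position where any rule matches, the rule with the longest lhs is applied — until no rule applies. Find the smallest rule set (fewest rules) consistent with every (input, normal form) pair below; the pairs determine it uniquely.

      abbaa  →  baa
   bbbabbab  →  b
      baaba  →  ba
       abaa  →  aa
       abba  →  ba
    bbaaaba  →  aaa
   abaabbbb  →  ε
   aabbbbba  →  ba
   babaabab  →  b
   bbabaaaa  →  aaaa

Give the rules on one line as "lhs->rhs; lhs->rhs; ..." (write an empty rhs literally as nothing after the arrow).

  | abbaa => baa
  | bbbabbab => ababbab => abbab => bab => b
  | baaba => ba
  | abaa => aa

aab->; ab->; bb->a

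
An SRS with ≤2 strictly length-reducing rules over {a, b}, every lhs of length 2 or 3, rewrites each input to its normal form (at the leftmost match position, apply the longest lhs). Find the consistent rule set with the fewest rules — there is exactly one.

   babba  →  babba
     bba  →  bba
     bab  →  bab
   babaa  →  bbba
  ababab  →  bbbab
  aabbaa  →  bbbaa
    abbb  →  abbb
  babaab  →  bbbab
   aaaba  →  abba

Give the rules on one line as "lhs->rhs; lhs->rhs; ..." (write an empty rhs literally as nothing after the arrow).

aab->bb; aba->bb

  | babba
  | bba
  | bab
  | babaa => bbba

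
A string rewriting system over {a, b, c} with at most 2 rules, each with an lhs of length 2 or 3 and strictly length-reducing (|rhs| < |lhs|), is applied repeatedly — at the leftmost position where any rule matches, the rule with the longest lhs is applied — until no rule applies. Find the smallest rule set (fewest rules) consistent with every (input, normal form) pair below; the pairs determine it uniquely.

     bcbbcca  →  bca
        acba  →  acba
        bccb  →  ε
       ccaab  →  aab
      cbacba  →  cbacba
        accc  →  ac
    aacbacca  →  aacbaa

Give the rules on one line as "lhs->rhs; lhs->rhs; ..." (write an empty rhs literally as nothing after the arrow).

  | bcbbcca => bccca => bca
  | acba
  | bccb => bb => ε
  | ccaab => aab

bb->; cc->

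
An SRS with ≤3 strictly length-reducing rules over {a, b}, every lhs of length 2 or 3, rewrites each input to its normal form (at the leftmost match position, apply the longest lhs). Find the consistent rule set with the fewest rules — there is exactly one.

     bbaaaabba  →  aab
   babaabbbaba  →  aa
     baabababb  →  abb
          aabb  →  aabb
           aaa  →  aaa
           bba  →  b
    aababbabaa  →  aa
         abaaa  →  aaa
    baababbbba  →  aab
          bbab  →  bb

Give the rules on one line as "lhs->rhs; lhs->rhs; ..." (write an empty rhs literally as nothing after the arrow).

ba->; bbb->ab

  | bbaaaabba => baaabba => aabba => aab
  | babaabbbaba => baabbbaba => abbbaba => aababa => aaba => aa
  | baabababb => abababb => ababb => abb
  | aabb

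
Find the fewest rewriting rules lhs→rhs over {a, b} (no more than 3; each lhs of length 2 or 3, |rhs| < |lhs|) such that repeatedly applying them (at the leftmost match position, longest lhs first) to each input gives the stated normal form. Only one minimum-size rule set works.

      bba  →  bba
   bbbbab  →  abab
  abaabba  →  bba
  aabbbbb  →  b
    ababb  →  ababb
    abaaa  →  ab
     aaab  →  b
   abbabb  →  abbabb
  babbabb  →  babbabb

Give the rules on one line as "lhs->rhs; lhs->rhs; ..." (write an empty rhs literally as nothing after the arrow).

aa->b; aaa->; bbb->a

  | bba
  | bbbbab => abab
  | abaabba => abbbba => aaba => bba
  | aabbbbb => bbbbbb => abbb => aa => b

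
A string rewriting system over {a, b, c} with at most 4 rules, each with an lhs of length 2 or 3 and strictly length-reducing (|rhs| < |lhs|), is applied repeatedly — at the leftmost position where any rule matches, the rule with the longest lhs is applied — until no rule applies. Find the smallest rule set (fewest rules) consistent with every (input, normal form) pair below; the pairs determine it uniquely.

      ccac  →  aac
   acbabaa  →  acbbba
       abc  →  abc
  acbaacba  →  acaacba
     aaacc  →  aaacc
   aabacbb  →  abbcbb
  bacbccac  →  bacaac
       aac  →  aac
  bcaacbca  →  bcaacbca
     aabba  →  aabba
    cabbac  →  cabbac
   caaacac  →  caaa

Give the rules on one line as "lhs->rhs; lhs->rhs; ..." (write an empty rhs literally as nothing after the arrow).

aba->bb; baa->aa; cac->; cca->aa

  | ccac => aac
  | acbabaa => acbbba
  | abc
  | acbaacba => acaacba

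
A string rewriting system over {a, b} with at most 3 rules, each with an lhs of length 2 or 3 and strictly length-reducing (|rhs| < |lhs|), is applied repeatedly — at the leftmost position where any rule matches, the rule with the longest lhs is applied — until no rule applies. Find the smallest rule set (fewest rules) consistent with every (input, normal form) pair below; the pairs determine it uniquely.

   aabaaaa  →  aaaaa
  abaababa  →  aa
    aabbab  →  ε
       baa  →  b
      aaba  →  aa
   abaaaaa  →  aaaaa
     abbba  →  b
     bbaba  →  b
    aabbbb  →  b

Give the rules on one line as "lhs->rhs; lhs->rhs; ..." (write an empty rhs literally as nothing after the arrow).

  | aabaaaa => aaaaa
  | abaababa => aababa => aaba => aa
  | aabbab => abab => ab => ε
  | baa => ba => b

ab->; ba->b; bb->b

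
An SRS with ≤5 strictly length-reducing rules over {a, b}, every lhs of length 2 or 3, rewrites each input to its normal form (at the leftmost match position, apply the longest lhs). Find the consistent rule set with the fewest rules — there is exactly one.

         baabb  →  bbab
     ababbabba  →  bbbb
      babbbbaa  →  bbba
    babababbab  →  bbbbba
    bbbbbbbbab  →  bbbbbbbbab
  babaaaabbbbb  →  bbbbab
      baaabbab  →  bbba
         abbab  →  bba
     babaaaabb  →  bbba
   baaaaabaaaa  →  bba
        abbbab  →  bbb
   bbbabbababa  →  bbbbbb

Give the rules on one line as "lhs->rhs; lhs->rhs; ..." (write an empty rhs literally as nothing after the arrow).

aa->; aab->ba; aba->b; abb->ba

  | baabb => bbab
  | ababbabba => bbbabba => bbbbaa => bbbb
  | babbbbaa => bbabbaa => bbbaaa => bbba
  | babababbab => bbbabbab => bbbbaab => bbbbba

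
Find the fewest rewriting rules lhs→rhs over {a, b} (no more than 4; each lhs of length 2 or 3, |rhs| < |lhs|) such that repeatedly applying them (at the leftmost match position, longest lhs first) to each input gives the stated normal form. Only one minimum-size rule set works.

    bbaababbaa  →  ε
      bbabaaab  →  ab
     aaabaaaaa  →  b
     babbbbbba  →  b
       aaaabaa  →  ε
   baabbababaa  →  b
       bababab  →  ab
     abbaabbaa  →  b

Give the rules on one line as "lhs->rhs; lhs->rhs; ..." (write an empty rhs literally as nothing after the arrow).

  | bbaababbaa => baababbaa => aababbaa => bbabbaa => babbaa => abbaa => abaa => aaa => ε
  | bbabaaab => babaaab => abaaab => aaaab => ab
  | aaabaaaaa => baaaaa => aaaaa => aa => b
  | babbbbbba => abbbbbba => abbbbba => abbbba => abbba => abba => aba => aa => b

aa->b; aaa->; ba->a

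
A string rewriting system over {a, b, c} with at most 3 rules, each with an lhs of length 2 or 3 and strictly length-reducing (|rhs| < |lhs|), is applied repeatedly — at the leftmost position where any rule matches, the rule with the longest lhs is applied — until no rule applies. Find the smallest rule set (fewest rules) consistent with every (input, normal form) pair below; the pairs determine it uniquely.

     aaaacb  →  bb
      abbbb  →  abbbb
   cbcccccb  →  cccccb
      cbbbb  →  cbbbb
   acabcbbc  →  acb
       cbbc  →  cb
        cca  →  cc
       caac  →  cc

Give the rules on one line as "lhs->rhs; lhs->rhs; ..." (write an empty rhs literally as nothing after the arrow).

  | aaaacb => baacb => bbcb => bb
  | abbbb
  | cbcccccb => cccccb
  | cbbbb

aa->b; bc->; ca->c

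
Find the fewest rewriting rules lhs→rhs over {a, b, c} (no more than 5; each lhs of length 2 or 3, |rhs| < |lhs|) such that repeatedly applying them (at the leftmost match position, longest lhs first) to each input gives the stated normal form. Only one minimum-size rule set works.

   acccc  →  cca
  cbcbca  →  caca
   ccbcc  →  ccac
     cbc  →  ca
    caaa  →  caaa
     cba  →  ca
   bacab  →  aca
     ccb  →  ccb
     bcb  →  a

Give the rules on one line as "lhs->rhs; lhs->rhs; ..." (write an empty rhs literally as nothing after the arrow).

ab->a; acc->ca; ba->a; bc->a

  | acccc => cacc => cca
  | cbcbca => cabca => caca
  | ccbcc => ccac
  | cbc => ca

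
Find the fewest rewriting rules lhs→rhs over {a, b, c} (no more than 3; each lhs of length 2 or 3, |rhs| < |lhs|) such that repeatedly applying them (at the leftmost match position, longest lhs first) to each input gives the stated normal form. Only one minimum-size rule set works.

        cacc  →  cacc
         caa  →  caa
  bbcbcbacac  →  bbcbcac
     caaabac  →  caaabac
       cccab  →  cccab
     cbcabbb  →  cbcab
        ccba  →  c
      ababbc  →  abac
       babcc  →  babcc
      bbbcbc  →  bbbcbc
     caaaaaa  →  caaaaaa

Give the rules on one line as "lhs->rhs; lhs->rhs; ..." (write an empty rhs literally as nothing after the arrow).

abb->a; cba->

  | cacc
  | caa
  | bbcbcbacac => bbcbcac
  | caaabac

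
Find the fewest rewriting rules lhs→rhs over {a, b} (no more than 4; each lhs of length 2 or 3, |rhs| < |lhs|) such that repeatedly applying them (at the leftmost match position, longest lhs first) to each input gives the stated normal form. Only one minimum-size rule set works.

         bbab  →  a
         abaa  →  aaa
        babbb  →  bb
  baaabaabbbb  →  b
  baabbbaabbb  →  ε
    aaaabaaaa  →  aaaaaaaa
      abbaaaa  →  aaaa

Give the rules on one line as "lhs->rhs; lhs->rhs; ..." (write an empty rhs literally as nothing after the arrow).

  | bbab => ba => a
  | abaa => aaa
  | babbb => abb => bb
  | baaabaabbbb => aaabaabbbb => aaaaabbbb => aaaabbbb => aaabbbb => aabbbb => abbbb => bbbb => b

abb->bb; ba->a; bab->a; bbb->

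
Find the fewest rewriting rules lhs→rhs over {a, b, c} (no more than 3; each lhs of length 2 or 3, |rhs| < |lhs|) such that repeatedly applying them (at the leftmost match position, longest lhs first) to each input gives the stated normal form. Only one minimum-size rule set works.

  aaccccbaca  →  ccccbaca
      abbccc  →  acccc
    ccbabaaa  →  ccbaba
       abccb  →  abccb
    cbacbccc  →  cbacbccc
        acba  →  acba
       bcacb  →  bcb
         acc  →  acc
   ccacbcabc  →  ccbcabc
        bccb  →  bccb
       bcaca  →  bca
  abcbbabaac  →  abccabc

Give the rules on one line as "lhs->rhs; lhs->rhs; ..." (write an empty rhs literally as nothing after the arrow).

  | aaccccbaca => ccccbaca
  | abbccc => acccc
  | ccbabaaa => ccbaba
  | abccb

aa->; bb->c; cac->c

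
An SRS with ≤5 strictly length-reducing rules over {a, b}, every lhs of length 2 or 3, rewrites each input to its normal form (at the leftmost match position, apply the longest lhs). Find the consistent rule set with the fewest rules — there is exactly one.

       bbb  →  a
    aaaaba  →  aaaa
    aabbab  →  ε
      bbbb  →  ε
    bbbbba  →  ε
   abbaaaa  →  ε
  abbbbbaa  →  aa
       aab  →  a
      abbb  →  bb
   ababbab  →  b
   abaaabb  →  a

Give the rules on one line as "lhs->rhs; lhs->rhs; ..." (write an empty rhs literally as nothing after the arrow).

ab->; ba->; baa->ba; bbb->a

  | bbb => a
  | aaaaba => aaaa
  | aabbab => abab => ab => ε
  | bbbb => ab => ε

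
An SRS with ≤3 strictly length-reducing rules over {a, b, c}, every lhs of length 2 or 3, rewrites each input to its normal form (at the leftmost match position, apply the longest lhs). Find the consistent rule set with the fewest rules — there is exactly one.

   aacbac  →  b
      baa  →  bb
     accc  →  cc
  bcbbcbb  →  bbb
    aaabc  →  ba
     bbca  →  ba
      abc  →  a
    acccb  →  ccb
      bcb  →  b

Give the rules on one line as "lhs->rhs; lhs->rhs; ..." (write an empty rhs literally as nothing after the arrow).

  | aacbac => bcbac => bac => b
  | baa => bb
  | accc => cc
  | bcbbcbb => bbcbb => bbb

aa->b; ac->; bc->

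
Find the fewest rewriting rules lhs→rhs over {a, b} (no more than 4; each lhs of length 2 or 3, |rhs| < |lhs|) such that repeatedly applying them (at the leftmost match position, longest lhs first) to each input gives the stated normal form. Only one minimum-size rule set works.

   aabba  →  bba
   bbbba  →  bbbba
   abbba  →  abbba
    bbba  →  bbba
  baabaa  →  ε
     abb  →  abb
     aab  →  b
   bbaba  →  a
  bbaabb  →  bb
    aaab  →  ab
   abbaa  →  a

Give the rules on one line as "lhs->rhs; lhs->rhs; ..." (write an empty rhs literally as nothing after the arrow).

  | aabba => bba
  | bbbba
  | abbba
  | bbba

aa->; baa->aa; bab->aa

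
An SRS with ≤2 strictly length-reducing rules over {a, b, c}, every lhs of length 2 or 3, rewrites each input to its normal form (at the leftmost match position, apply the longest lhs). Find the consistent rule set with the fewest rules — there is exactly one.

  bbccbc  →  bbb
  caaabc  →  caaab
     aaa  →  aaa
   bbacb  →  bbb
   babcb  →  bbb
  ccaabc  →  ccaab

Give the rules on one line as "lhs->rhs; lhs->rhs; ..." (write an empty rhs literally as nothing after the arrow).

ba->b; bc->b

  | bbccbc => bbcbc => bbbc => bbb
  | caaabc => caaab
  | aaa
  | bbacb => bbcb => bbb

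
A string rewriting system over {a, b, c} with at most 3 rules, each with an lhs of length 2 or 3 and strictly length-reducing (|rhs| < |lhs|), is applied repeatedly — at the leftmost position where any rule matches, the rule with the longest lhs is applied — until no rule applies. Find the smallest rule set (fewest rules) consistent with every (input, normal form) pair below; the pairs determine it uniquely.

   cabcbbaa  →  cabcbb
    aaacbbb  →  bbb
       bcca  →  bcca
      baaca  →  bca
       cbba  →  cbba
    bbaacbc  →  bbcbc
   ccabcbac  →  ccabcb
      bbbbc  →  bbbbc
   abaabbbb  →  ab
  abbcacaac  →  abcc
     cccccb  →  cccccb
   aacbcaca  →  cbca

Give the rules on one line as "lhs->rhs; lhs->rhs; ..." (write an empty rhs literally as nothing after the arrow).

  | cabcbbaa => cabcbb
  | aaacbbb => acbbb => bbb
  | bcca
  | baaca => bca

aa->; abb->ab; ac->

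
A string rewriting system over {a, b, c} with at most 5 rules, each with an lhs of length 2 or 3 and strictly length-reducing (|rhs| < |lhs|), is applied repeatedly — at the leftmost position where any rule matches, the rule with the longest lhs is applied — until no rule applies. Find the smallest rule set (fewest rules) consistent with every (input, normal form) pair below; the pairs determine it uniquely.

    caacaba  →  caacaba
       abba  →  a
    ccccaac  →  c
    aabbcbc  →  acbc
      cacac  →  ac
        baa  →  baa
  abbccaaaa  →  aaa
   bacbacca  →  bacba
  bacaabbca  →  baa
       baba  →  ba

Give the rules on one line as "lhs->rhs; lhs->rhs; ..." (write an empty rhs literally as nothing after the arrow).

  | caacaba
  | abba => a
  | ccccaac => ccac => c
  | aabbcbc => acbc

abb->; bab->b; cac->; cca->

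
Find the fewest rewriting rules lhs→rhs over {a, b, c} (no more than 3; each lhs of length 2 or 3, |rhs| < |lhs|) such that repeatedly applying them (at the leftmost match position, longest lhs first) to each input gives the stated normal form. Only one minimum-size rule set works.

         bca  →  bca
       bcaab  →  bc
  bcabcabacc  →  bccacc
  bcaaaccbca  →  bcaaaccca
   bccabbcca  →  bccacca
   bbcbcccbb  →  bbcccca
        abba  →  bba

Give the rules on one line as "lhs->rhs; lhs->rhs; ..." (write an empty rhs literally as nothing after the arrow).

ab->b; cb->c; cbb->ca

  | bca
  | bcaab => bcab => bcb => bc
  | bcabcabacc => bcbcabacc => bccabacc => bccbacc => bccacc
  | bcaaaccbca => bcaaaccca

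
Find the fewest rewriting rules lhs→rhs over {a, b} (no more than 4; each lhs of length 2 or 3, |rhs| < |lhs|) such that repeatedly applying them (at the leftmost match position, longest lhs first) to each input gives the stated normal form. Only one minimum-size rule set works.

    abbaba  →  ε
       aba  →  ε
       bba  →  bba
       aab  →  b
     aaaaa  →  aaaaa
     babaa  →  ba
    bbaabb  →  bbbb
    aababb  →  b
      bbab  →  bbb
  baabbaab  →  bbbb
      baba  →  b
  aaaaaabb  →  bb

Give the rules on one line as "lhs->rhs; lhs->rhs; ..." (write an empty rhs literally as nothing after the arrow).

  | abbaba => aba => ε
  | aba => ε
  | bba
  | aab => b

aab->b; ab->b; aba->; abb->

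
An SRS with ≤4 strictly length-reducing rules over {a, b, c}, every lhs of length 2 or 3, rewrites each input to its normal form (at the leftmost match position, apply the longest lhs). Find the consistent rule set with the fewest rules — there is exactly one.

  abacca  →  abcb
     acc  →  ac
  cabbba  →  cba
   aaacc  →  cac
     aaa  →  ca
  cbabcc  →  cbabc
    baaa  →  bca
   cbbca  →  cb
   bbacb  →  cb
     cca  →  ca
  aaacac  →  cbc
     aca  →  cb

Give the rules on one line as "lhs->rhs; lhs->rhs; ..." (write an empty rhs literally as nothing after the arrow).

aa->c; aca->cb; bb->a; cc->c

  | abacca => abaca => abcb
  | acc => ac
  | cabbba => caaba => ccba => cba
  | aaacc => cacc => cac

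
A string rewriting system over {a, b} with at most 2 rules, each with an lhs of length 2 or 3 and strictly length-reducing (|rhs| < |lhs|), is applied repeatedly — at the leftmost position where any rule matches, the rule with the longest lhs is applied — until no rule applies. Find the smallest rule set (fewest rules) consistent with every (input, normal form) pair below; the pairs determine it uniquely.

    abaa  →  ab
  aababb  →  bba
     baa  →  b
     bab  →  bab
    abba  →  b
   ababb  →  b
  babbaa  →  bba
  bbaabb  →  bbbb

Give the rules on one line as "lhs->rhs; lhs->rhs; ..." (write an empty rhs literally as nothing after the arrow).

aa->; abb->ba

  | abaa => ab
  | aababb => babb => bba
  | baa => b
  | bab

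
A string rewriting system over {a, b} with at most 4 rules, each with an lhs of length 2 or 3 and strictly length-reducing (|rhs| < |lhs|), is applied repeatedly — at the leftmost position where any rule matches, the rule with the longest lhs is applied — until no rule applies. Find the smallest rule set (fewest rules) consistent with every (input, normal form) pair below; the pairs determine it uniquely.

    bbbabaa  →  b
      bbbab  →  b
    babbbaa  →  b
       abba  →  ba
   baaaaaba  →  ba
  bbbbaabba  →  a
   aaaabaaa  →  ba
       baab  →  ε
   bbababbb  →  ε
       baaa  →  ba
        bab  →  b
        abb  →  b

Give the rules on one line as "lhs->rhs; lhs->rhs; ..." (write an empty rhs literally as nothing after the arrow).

aa->; ab->; bb->

  | bbbabaa => babaa => baa => b
  | bbbab => bab => b
  | babbbaa => bbbaa => baa => b
  | abba => ba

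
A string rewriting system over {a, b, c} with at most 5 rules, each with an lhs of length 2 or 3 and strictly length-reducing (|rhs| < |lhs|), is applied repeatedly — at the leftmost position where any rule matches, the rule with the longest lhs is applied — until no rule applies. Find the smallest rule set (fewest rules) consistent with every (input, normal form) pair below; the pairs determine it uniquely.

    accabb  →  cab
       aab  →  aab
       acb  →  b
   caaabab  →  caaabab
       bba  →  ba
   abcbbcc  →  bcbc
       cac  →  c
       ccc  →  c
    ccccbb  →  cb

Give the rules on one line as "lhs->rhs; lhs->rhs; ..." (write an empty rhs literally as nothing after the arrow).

abc->bc; ac->; bb->b; cc->c

  | accabb => cabb => cab
  | aab
  | acb => b
  | caaabab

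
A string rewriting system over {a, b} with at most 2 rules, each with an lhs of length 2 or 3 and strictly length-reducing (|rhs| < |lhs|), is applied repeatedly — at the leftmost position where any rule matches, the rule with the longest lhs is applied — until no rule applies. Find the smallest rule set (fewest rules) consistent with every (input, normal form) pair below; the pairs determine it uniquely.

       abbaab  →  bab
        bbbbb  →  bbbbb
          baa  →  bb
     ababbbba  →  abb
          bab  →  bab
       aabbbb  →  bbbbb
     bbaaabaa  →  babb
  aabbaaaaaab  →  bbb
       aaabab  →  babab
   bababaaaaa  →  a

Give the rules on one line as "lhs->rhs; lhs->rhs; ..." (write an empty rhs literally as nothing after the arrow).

  | abbaab => aaab => bab
  | bbbbb
  | baa => bb
  | ababbbba => ababba => abaa => abb

aa->b; bba->a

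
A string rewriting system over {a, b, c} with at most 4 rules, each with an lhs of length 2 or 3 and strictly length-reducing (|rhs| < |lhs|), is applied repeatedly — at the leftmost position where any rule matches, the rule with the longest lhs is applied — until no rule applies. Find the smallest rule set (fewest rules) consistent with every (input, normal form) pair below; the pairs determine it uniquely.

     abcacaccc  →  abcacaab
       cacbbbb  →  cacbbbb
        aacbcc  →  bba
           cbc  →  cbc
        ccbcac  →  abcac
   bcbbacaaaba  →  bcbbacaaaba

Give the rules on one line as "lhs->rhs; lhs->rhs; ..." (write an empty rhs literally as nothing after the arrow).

  | abcacaccc => abcacaab
  | cacbbbb
  | aacbcc => bbcc => bba
  | cbc

aac->b; cc->a; ccc->ab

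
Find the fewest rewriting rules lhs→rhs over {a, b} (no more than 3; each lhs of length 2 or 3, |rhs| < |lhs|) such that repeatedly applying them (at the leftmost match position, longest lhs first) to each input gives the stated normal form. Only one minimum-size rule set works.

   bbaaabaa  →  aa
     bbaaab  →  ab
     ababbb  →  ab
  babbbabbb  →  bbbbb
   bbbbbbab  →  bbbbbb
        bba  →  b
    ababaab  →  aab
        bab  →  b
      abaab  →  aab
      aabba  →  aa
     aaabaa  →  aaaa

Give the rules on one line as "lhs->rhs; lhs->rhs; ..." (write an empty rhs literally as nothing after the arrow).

abb->ab; ba->

  | bbaaabaa => baabaa => abaa => aa
  | bbaaab => baab => ab
  | ababbb => abbb => abb => ab
  | babbbabbb => bbbabbb => bbbbb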